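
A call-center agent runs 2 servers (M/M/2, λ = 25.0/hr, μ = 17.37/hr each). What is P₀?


a = λ/μ = 25.0/17.37 = 1.4393; ρ = a/c = 0.7196
Σ_{k=0}^{1} a^k/k! (terms k=0..1) = 1.00000 + 1.43926 = 2.43926
Tail: a^2/(2!(1−ρ)) = 2.07148/(2·0.2804) = 3.69421
P₀ = 1/(2.43926 + 3.69421) = 1/6.13347 = 0.163040

Final: 0.163040


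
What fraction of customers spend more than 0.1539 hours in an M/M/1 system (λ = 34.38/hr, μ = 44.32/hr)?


W ~ Exponential(μ−λ) for M/M/1.
μ − λ = 44.32 − 34.38 = 9.9400
P(W > t) = e^{−(μ−λ)t} = e^{−1.5298} = 0.216586

Final: 0.216586


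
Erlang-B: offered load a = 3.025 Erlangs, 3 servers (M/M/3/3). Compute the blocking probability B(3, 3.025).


B(c,a) = (a^c/c!) / Σ_{k=0}^{c} a^k/k!
a^3/3! = 4.613440
Σ terms (k=0..3): 1.00000 + 3.02500 + 4.57531 + 4.61344 = 13.213753
B = 4.613440/13.213753 = 0.349139

Final: 0.349139


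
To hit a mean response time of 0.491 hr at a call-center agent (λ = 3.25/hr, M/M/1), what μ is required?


W = 1/(μ−λ) ⇒ μ − λ = 1/W = 1/0.491 = 2.0367
μ = λ + 1/W = 3.25 + 2.0367 = 5.2867 per hr

Final: 5.2867 /hr


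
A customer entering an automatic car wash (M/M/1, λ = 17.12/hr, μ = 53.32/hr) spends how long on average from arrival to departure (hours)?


W = 1/(μ−λ) = 1/(53.32 − 17.12) = 1/36.20 = 0.02762 hr

Final: 0.02762 hr


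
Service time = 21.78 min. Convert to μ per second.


μ = 1/(service time) in consistent units.
1 second = 0.0166667 min, so μ = 0.0166667/21.78 = 0.0007652 per second

Final: 0.0007652 /sec


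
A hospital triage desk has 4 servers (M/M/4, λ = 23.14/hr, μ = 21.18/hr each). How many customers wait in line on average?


a = λ/μ = 1.0925; ρ = a/4 = 0.2731
P₀ = 0.334629
Lq = P₀·a^c·ρ / (c!·(1−ρ)²) = 0.334629·1.42479·0.2731/(24·0.52833)
= 0.01027

Final: 0.01027


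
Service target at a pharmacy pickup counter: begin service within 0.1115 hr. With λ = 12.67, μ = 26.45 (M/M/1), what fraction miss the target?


ρ = 12.67/26.45 = 0.4790
P(Wq > t) = ρ·e^{−(μ−λ)t} = 0.4790·e^{−1.5365}
= 0.4790·0.215139 = 0.103055

Final: 0.103055


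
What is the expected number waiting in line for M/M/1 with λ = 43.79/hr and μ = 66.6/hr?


ρ = 43.79/66.6 = 0.6575
Lq = ρ²/(1−ρ) = 0.4323/0.3425 = 1.2623

Final: 1.2623


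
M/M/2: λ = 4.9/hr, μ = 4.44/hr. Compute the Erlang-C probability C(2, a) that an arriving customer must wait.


a = λ/μ = 1.1036; ρ = a/2 = 0.5518
P₀ = 0.288824 (from M/M/c formula)
C(c,a) = [a^c/(c!(1−ρ))]·P₀ = [1.21794/(2·0.4482)]·0.288824
= 1.35871·0.288824 = 0.392428

Final: 0.392428


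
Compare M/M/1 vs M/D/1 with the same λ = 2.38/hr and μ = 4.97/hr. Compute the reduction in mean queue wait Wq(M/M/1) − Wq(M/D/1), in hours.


ρ = 2.38/4.97 = 0.4789
Wq(M/M/1) = ρ/(μ−λ) = 0.4789/2.59 = 0.18489 hr
Wq(M/D/1) = ρ/(2(μ−λ)) = 0.09245 hr
Savings = 0.18489 − 0.09245 = 0.09245 hr

Final: 0.09245 hr


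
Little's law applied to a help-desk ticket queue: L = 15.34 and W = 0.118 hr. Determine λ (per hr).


λ = L/W = 15.34/0.118 = 130.0000 /hr

Final: 130.0000 /hr


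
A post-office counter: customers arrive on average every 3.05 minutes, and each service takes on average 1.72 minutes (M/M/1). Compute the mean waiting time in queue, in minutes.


λ = 60/3.05 = 19.6721 /hr
μ = 60/1.72 = 34.8837 /hr
ρ = λ/μ = 19.6721/34.8837 = 0.5639
Wq = ρ/(μ−λ) = 0.5639/(34.8837−19.6721) = 0.03707 hr
In minutes: 0.03707·60 = 2.224 min

Final: 2.224 min


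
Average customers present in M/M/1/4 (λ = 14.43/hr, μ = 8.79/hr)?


ρ = 14.43/8.79 = 1.6416
L = ρ[1 − (K+1)ρ^K + Kρ^(K+1)] / [(1−ρ)(1−ρ^(K+1))]
Numerator: 1.6416·(1 − 5·7.262896 + 4·11.923048) = 20.319723
Denominator: (-0.6416)·(-10.923048) = 7.008645
L = 20.319723/7.008645 = 2.8992

Final: 2.8992


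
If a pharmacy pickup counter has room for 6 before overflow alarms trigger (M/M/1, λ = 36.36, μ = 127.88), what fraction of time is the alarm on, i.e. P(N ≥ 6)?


ρ = 36.36/127.88 = 0.2843
P(N ≥ n) = ρ^n = 0.2843^6 = 0.0005284

Final: 0.0005284


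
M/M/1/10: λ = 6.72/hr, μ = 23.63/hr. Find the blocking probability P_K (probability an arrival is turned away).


ρ = λ/μ = 6.72/23.63 = 0.2844
P_K = (1−ρ)ρ^K/(1−ρ^(K+1)) = (0.7156·0.000003460)/(1 − 0.0000009839)
= 0.000002476/0.999999 = 0.000002476

Final: 0.000002476


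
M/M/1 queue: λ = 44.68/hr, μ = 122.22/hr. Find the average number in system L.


ρ = λ/μ = 44.68/122.22 = 0.3656
L = ρ/(1−ρ) = 0.3656/(1 − 0.3656) = 0.3656/0.6344 = 0.5762

Final: 0.5762


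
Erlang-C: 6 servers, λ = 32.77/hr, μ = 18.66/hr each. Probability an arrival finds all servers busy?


a = λ/μ = 1.7562; ρ = a/6 = 0.2927
P₀ = 0.172591 (from M/M/c formula)
C(c,a) = [a^c/(c!(1−ρ))]·P₀ = [29.33518/(720·0.7073)]·0.172591
= 0.05760·0.172591 = 0.009942

Final: 0.009942


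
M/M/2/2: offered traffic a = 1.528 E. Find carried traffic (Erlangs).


B(2,1.528) = 0.315905 (Erlang-B)
Carried load = a(1 − B) = 1.528·(1 − 0.315905) = 1.528·0.684095 = 1.0453 E

Final: 1.0453 Erlangs


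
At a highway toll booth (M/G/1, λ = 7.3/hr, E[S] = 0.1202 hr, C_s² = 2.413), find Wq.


ρ = λ·E[S] = 7.3·0.1202 = 0.8775
E[S²] = E[S]²(1+C_s²) = 0.1202²·(1+2.413) = 0.049311
Wq = λ·E[S²]/(2(1−ρ)) = 7.3·0.049311/(2·0.1225) = 1.46879 hr

Final: 1.46879 hr


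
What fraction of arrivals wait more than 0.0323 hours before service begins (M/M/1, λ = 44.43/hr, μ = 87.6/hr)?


ρ = 44.43/87.6 = 0.5072
P(Wq > t) = ρ·e^{−(μ−λ)t} = 0.5072·e^{−1.3944}
= 0.5072·0.247984 = 0.125775

Final: 0.125775


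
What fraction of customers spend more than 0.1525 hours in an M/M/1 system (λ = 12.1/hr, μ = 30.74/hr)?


W ~ Exponential(μ−λ) for M/M/1.
μ − λ = 30.74 − 12.1 = 18.6400
P(W > t) = e^{−(μ−λ)t} = e^{−2.8426} = 0.058274

Final: 0.058274


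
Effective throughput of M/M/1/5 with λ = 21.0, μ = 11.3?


ρ = 1.8584; P_K = (1−ρ)ρ^5/(1−ρ^6) = 0.473396
λ_eff = λ(1 − P_K) = 21.0·(1 − 0.473396) = 21.0·0.526604 = 11.0587 /hr

Final: 11.0587 /hr


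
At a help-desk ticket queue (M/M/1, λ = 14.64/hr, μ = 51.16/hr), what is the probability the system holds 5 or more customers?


ρ = 14.64/51.16 = 0.2862
P(N ≥ n) = ρ^n = 0.2862^5 = 0.001919

Final: 0.001919


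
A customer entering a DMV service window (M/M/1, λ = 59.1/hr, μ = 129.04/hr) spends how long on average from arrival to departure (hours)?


W = 1/(μ−λ) = 1/(129.04 − 59.1) = 1/69.94 = 0.01430 hr

Final: 0.01430 hr


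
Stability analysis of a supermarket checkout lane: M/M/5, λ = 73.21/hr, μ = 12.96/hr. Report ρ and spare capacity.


Total capacity cμ = 5·12.96 = 64.80/hr
ρ = λ/(cμ) = 73.21/64.80 = 1.1298
Stable ⇔ ρ < 1: NO
Spare capacity = cμ − λ = 64.80 − 73.21 = -8.41/hr

Final: ρ = 1.1298; unstable; margin = -8.41/hr


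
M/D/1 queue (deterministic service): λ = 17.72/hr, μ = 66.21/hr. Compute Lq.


ρ = 17.72/66.21 = 0.2676
M/D/1: Lq = ρ²/(2(1−ρ)) = 0.07163/(2·0.7324) = 0.04890

Final: 0.04890


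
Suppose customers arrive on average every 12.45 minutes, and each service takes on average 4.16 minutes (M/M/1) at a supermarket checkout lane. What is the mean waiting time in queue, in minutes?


λ = 60/12.45 = 4.8193 /hr
μ = 60/4.16 = 14.4231 /hr
ρ = λ/μ = 4.8193/14.4231 = 0.3341
Wq = ρ/(μ−λ) = 0.3341/(14.4231−4.8193) = 0.03479 hr
In minutes: 0.03479·60 = 2.088 min

Final: 2.088 min


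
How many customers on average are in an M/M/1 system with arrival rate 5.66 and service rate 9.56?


ρ = λ/μ = 5.66/9.56 = 0.5921
L = ρ/(1−ρ) = 0.5921/(1 − 0.5921) = 0.5921/0.4079 = 1.4513

Final: 1.4513


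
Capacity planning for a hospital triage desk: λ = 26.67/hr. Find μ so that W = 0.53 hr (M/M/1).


W = 1/(μ−λ) ⇒ μ − λ = 1/W = 1/0.53 = 1.8868
μ = λ + 1/W = 26.67 + 1.8868 = 28.5568 per hr

Final: 28.5568 /hr


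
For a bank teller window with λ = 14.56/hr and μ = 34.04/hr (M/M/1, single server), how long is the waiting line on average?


ρ = 14.56/34.04 = 0.4277
Lq = ρ²/(1−ρ) = 0.1830/0.5723 = 0.3197

Final: 0.3197


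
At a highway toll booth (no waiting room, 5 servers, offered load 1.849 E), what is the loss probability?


B(c,a) = (a^c/c!) / Σ_{k=0}^{c} a^k/k!
a^5/5! = 0.180096
Σ terms (k=0..5): 1.00000 + 1.84900 + 1.70940 + 1.05356 + 0.48701 + 0.18010 = 6.279065
B = 0.180096/6.279065 = 0.028682

Final: 0.028682


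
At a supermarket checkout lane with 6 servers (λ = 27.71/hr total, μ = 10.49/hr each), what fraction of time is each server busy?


ρ = λ/(cμ) = 27.71/(6·10.49) = 27.71/62.94 = 0.4403

Final: 0.4403


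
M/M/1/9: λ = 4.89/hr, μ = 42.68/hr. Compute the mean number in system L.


ρ = 4.89/42.68 = 0.1146
L = ρ[1 − (K+1)ρ^K + Kρ^(K+1)] / [(1−ρ)(1−ρ^(K+1))]
Numerator: 0.1146·(1 − 10·0.000000003402 + 9·3.898e-10) = 0.114574
Denominator: (0.8854)·(1.000000) = 0.885426
L = 0.114574/0.885426 = 0.1294

Final: 0.1294


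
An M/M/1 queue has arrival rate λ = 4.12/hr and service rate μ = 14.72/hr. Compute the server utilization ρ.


ρ = λ/μ = 4.12/14.72 = 0.2799

Final: 0.2799


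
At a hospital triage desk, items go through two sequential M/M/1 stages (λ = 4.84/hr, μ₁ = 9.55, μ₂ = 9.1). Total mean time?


Each node sees arrival rate λ = 4.84/hr (tandem ⇒ throughput preserved).
W₁ = 1/(μ₁−λ) = 1/(9.55−4.84) = 0.21231 hr
W₂ = 1/(μ₂−λ) = 1/(9.1−4.84) = 0.23474 hr
W_total = W₁ + W₂ = 0.21231 + 0.23474 = 0.44706 hr

Final: 0.44706 hr


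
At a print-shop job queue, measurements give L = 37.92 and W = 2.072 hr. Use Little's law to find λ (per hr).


λ = L/W = 37.92/2.072 = 18.3012 /hr

Final: 18.3012 /hr


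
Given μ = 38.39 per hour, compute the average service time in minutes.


Mean service time = 1/μ = 1/38.39 hour = 0.02605 hour
In minutes: 0.02605 × 60 = 1.5629 min

Final: 1.5629 min


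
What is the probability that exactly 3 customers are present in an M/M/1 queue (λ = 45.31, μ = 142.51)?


ρ = 45.31/142.51 = 0.3179
P_n = (1−ρ)·ρ^n = (1 − 0.3179)·0.3179^3 = 0.6821·0.032140 = 0.021921

Final: 0.021921


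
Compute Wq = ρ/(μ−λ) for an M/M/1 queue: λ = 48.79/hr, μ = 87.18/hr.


ρ = 48.79/87.18 = 0.5596
Wq = ρ/(μ−λ) = 0.5596/(87.18 − 48.79) = 0.5596/38.39 = 0.01458 hr

Final: 0.01458 hr


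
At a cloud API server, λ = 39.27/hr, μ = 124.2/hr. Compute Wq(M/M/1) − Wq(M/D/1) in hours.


ρ = 39.27/124.2 = 0.3162
Wq(M/M/1) = ρ/(μ−λ) = 0.3162/84.93 = 0.003723 hr
Wq(M/D/1) = ρ/(2(μ−λ)) = 0.001861 hr
Savings = 0.003723 − 0.001861 = 0.001861 hr

Final: 0.001861 hr


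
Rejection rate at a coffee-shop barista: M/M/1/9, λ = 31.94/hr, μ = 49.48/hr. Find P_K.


ρ = λ/μ = 31.94/49.48 = 0.6455
P_K = (1−ρ)ρ^K/(1−ρ^(K+1)) = (0.3545·0.019460)/(1 − 0.012562)
= 0.006898/0.987438 = 0.006986

Final: 0.006986


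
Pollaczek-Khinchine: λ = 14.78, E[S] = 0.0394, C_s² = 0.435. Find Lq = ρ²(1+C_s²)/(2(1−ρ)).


ρ = λ·E[S] = 14.78·0.0394 = 0.5823
Lq = ρ²(1+C_s²)/(2(1−ρ)) = 0.3391·(1+0.435)/(2·0.4177)
= 0.3391·1.4350/0.8353 = 0.58255

Final: 0.58255


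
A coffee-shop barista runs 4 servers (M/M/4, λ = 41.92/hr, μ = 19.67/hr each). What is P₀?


a = λ/μ = 41.92/19.67 = 2.1312; ρ = a/c = 0.5328
Σ_{k=0}^{3} a^k/k! (terms k=0..3) = 1.00000 + 2.13116 + 2.27093 + 1.61324 = 7.01534
Tail: a^4/(4!(1−ρ)) = 20.62850/(24·0.4672) = 1.83969
P₀ = 1/(7.01534 + 1.83969) = 1/8.85503 = 0.112930

Final: 0.112930


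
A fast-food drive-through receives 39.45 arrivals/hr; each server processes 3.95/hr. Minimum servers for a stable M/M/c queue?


Stability requires cμ > λ ⇔ c > λ/μ.
λ/μ = 39.45/3.95 = 9.9873
Minimum integer c = ⌊9.9873⌋ + 1 = 10
Check: 10·3.95 = 39.50 > 39.45, while 9·3.95 = 35.55 ≤ 39.45

Final: 10 servers


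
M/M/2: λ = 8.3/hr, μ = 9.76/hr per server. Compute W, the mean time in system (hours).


a = 0.8504; ρ = 0.4252; P₀ = 0.403307
Lq = P₀·a^c·ρ/(c!(1−ρ)²) = 0.18769
Wq = Lq/λ = 0.18769/8.3 = 0.02261 hr
W = Wq + 1/μ = 0.02261 + 0.10246 = 0.12507 hr

Final: 0.12507 hr


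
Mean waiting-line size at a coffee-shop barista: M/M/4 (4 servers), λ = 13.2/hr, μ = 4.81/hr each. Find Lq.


a = λ/μ = 2.7443; ρ = a/4 = 0.6861
P₀ = 0.054106
Lq = P₀·a^c·ρ / (c!·(1−ρ)²) = 0.054106·56.71728·0.6861/(24·0.09855)
= 0.89013

Final: 0.89013


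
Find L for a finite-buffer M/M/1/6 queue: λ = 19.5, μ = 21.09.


ρ = 19.5/21.09 = 0.9246
L = ρ[1 − (K+1)ρ^K + Kρ^(K+1)] / [(1−ρ)(1−ρ^(K+1))]
Numerator: 0.9246·(1 − 7·0.624810 + 6·0.577705) = 0.085580
Denominator: (0.07539)·(0.422295) = 0.031837
L = 0.085580/0.031837 = 2.6881

Final: 2.6881


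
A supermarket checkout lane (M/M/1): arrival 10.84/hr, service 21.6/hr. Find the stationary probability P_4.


ρ = 10.84/21.6 = 0.5019
P_n = (1−ρ)·ρ^n = (1 − 0.5019)·0.5019^4 = 0.4981·0.063431 = 0.031598

Final: 0.031598


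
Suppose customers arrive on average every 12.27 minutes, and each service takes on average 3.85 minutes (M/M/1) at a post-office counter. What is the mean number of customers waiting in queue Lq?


λ = 60/12.27 = 4.8900 /hr
μ = 60/3.85 = 15.5844 /hr
ρ = λ/μ = 4.8900/15.5844 = 0.3138
Lq = ρ²/(1−ρ) = 0.09845/0.6862 = 0.1435

Final: 0.1435


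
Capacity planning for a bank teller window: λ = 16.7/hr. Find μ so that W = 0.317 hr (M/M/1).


W = 1/(μ−λ) ⇒ μ − λ = 1/W = 1/0.317 = 3.1546
μ = λ + 1/W = 16.7 + 3.1546 = 19.8546 per hr

Final: 19.8546 /hr


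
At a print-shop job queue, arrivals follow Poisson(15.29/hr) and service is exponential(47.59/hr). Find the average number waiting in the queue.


ρ = 15.29/47.59 = 0.3213
Lq = ρ²/(1−ρ) = 0.1032/0.6787 = 0.1521

Final: 0.1521


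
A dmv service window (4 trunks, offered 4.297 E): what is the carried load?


B(4,4.297) = 0.338561 (Erlang-B)
Carried load = a(1 − B) = 4.297·(1 − 0.338561) = 4.297·0.661439 = 2.8422 E

Final: 2.8422 Erlangs


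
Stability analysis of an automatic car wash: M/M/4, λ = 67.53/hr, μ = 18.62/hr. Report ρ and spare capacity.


Total capacity cμ = 4·18.62 = 74.48/hr
ρ = λ/(cμ) = 67.53/74.48 = 0.9067
Stable ⇔ ρ < 1: YES
Spare capacity = cμ − λ = 74.48 − 67.53 = 6.95/hr

Final: ρ = 0.9067; stable; margin = 6.95/hr


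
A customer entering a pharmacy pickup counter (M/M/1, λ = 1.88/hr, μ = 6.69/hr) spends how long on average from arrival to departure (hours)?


W = 1/(μ−λ) = 1/(6.69 − 1.88) = 1/4.81 = 0.2079 hr

Final: 0.2079 hr


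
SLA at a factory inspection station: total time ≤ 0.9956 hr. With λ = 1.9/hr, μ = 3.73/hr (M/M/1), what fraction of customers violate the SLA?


W ~ Exponential(μ−λ) for M/M/1.
μ − λ = 3.73 − 1.9 = 1.8300
P(W > t) = e^{−(μ−λ)t} = e^{−1.8219} = 0.161710

Final: 0.161710


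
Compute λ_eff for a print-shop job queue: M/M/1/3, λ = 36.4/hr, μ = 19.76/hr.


ρ = 1.8421; P_K = (1−ρ)ρ^3/(1−ρ^4) = 0.500619
λ_eff = λ(1 − P_K) = 36.4·(1 − 0.500619) = 36.4·0.499381 = 18.1775 /hr

Final: 18.1775 /hr


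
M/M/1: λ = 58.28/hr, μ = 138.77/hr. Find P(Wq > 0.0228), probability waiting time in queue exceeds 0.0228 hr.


ρ = 58.28/138.77 = 0.4200
P(Wq > t) = ρ·e^{−(μ−λ)t} = 0.4200·e^{−1.8352}
= 0.4200·0.159586 = 0.067022

Final: 0.067022


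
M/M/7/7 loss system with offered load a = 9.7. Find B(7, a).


B(c,a) = (a^c/c!) / Σ_{k=0}^{c} a^k/k!
a^7/7! = 1603.140565
Σ terms (k=0..7): 1.00000 + 9.70000 + 47.04500 + 152.11217 + 368.87200 + 715.61169 + 1156.90556 + 1603.14057 = 4054.386986
B = 1603.140565/4054.386986 = 0.395409

Final: 0.395409


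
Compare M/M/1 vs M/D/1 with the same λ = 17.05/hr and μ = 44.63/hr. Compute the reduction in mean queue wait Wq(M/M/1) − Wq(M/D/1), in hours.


ρ = 17.05/44.63 = 0.3820
Wq(M/M/1) = ρ/(μ−λ) = 0.3820/27.58 = 0.01385 hr
Wq(M/D/1) = ρ/(2(μ−λ)) = 0.006926 hr
Savings = 0.01385 − 0.006926 = 0.006926 hr

Final: 0.006926 hr


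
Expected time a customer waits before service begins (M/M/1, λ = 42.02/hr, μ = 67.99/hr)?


ρ = 42.02/67.99 = 0.6180
Wq = ρ/(μ−λ) = 0.6180/(67.99 − 42.02) = 0.6180/25.97 = 0.02380 hr

Final: 0.02380 hr


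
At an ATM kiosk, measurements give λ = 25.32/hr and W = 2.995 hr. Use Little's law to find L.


L = λW = 25.32·2.995 = 75.8334

Final: 75.8334


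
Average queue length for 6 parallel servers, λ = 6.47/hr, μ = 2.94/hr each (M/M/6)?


a = λ/μ = 2.2007; ρ = a/6 = 0.3668
P₀ = 0.110436
Lq = P₀·a^c·ρ / (c!·(1−ρ)²) = 0.110436·113.59042·0.3668/(720·0.40097)
= 0.01594

Final: 0.01594


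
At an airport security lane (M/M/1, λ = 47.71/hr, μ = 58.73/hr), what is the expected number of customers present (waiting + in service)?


ρ = λ/μ = 47.71/58.73 = 0.8124
L = ρ/(1−ρ) = 0.8124/(1 − 0.8124) = 0.8124/0.1876 = 4.3294

Final: 4.3294


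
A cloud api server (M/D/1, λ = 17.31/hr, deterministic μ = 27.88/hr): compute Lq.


ρ = 17.31/27.88 = 0.6209
M/D/1: Lq = ρ²/(2(1−ρ)) = 0.3855/(2·0.3791) = 0.50839

Final: 0.50839


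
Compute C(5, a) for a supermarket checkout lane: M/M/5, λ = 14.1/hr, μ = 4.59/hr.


a = λ/μ = 3.0719; ρ = a/5 = 0.6144
P₀ = 0.043023 (from M/M/c formula)
C(c,a) = [a^c/(c!(1−ρ))]·P₀ = [273.54711/(120·0.3856)]·0.043023
= 5.91140·0.043023 = 0.254328

Final: 0.254328


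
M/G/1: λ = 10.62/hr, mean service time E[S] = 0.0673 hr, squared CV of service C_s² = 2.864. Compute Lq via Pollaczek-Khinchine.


ρ = λ·E[S] = 10.62·0.0673 = 0.7147
Lq = ρ²(1+C_s²)/(2(1−ρ)) = 0.5108·(1+2.864)/(2·0.2853)
= 0.5108·3.8640/0.5705 = 3.45959

Final: 3.45959


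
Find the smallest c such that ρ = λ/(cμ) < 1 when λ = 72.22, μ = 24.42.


Stability requires cμ > λ ⇔ c > λ/μ.
λ/μ = 72.22/24.42 = 2.9574
Minimum integer c = ⌊2.9574⌋ + 1 = 3
Check: 3·24.42 = 73.26 > 72.22, while 2·24.42 = 48.84 ≤ 72.22

Final: 3 servers


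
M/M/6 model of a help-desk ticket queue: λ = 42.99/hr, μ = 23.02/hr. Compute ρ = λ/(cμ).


ρ = λ/(cμ) = 42.99/(6·23.02) = 42.99/138.12 = 0.3113

Final: 0.3113


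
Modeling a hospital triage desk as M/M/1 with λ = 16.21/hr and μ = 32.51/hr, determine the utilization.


ρ = λ/μ = 16.21/32.51 = 0.4986

Final: 0.4986


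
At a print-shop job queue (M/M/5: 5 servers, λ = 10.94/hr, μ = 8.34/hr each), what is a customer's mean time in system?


a = 1.3118; ρ = 0.2624; P₀ = 0.269141
Lq = P₀·a^c·ρ/(c!(1−ρ)²) = 0.004200
Wq = Lq/λ = 0.004200/10.94 = 0.0003839 hr
W = Wq + 1/μ = 0.0003839 + 0.11990 = 0.12029 hr

Final: 0.12029 hr


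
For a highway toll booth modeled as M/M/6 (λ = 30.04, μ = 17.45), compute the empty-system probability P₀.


a = λ/μ = 30.04/17.45 = 1.7215; ρ = a/c = 0.2869
Σ_{k=0}^{5} a^k/k! (terms k=0..5) = 1.00000 + 1.72149 + 1.48176 + 0.85028 + 0.36594 + 0.12599 = 5.54546
Tail: a^6/(6!(1−ρ)) = 26.02717/(720·0.7131) = 0.05069
P₀ = 1/(5.54546 + 0.05069) = 1/5.59616 = 0.178694

Final: 0.178694


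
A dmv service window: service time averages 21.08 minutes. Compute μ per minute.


μ = 1/(service time) in consistent units.
1 minute = 1 min, so μ = 1/21.08 = 0.04744 per minute

Final: 0.04744 /min


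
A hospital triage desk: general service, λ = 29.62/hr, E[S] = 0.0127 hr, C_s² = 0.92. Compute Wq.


ρ = λ·E[S] = 29.62·0.0127 = 0.3762
E[S²] = E[S]²(1+C_s²) = 0.0127²·(1+0.92) = 0.0003097
Wq = λ·E[S²]/(2(1−ρ)) = 29.62·0.0003097/(2·0.6238) = 0.007352 hr

Final: 0.007352 hr


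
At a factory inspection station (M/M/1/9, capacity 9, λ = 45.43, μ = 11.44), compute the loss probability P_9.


ρ = λ/μ = 45.43/11.44 = 3.9712
P_K = (1−ρ)ρ^K/(1−ρ^(K+1)) = (-2.9712·245612.469213)/(1 − 975364.901778)
= -729752.432565/-975363.901778 = 0.748185

Final: 0.748185


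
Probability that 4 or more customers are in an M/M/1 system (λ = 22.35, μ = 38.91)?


ρ = 22.35/38.91 = 0.5744
P(N ≥ n) = ρ^n = 0.5744^4 = 0.108859

Final: 0.108859


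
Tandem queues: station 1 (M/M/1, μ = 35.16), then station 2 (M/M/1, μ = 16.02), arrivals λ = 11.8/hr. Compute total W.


Each node sees arrival rate λ = 11.8/hr (tandem ⇒ throughput preserved).
W₁ = 1/(μ₁−λ) = 1/(35.16−11.8) = 0.04281 hr
W₂ = 1/(μ₂−λ) = 1/(16.02−11.8) = 0.23697 hr
W_total = W₁ + W₂ = 0.04281 + 0.23697 = 0.27978 hr

Final: 0.27978 hr


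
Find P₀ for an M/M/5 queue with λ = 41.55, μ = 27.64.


a = λ/μ = 41.55/27.64 = 1.5033; ρ = a/c = 0.3007
Σ_{k=0}^{4} a^k/k! (terms k=0..4) = 1.00000 + 1.50326 + 1.12989 + 0.56617 + 0.21278 = 4.41209
Tail: a^5/(5!(1−ρ)) = 7.67653/(120·0.6993) = 0.09147
P₀ = 1/(4.41209 + 0.09147) = 1/4.50356 = 0.222046

Final: 0.222046


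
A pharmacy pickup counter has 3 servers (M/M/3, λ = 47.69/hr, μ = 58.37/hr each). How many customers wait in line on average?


a = λ/μ = 0.8170; ρ = a/3 = 0.2723
P₀ = 0.439422
Lq = P₀·a^c·ρ / (c!·(1−ρ)²) = 0.439422·0.54540·0.2723/(6·0.52948)
= 0.02055

Final: 0.02055


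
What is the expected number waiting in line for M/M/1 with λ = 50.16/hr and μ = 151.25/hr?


ρ = 50.16/151.25 = 0.3316
Lq = ρ²/(1−ρ) = 0.1100/0.6684 = 0.1646

Final: 0.1646


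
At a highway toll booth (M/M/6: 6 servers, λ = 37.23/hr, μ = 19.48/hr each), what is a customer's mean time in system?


a = 1.9112; ρ = 0.3185; P₀ = 0.147738
Lq = P₀·a^c·ρ/(c!(1−ρ)²) = 0.006859
Wq = Lq/λ = 0.006859/37.23 = 0.0001842 hr
W = Wq + 1/μ = 0.0001842 + 0.05133 = 0.05152 hr

Final: 0.05152 hr


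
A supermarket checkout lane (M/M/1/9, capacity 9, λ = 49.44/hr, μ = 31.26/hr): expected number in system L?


ρ = 49.44/31.26 = 1.5816
L = ρ[1 − (K+1)ρ^K + Kρ^(K+1)] / [(1−ρ)(1−ρ^(K+1))]
Numerator: 1.5816·(1 − 10·61.916357 + 9·97.925294) = 416.213433
Denominator: (-0.5816)·(-96.925294) = 56.369221
L = 416.213433/56.369221 = 7.3837

Final: 7.3837


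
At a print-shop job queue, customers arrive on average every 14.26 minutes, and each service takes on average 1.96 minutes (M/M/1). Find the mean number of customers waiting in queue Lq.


λ = 60/14.26 = 4.2076 /hr
μ = 60/1.96 = 30.6122 /hr
ρ = λ/μ = 4.2076/30.6122 = 0.1374
Lq = ρ²/(1−ρ) = 0.01889/0.8626 = 0.02190

Final: 0.02190


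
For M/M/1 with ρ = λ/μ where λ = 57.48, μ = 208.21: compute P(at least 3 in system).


ρ = 57.48/208.21 = 0.2761
P(N ≥ n) = ρ^n = 0.2761^3 = 0.021040

Final: 0.021040


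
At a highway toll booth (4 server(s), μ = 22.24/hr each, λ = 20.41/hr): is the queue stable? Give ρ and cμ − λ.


Total capacity cμ = 4·22.24 = 88.96/hr
ρ = λ/(cμ) = 20.41/88.96 = 0.2294
Stable ⇔ ρ < 1: YES
Spare capacity = cμ − λ = 88.96 − 20.41 = 68.55/hr

Final: ρ = 0.2294; stable; margin = 68.55/hr


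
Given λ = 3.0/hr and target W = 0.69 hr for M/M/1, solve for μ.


W = 1/(μ−λ) ⇒ μ − λ = 1/W = 1/0.69 = 1.4493
μ = λ + 1/W = 3.0 + 1.4493 = 4.4493 per hr

Final: 4.4493 /hr


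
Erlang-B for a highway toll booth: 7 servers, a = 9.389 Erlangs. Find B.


B(c,a) = (a^c/c!) / Σ_{k=0}^{c} a^k/k!
a^7/7! = 1276.159145
Σ terms (k=0..7): 1.00000 + 9.38900 + 44.07666 + 137.94526 + 323.79200 + 608.01662 + 951.44467 + 1276.15914 = 3351.823349
B = 1276.159145/3351.823349 = 0.380736

Final: 0.380736


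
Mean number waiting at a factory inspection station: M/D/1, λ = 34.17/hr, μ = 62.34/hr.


ρ = 34.17/62.34 = 0.5481
M/D/1: Lq = ρ²/(2(1−ρ)) = 0.3004/(2·0.4519) = 0.33243

Final: 0.33243


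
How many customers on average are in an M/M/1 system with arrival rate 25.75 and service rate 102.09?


ρ = λ/μ = 25.75/102.09 = 0.2522
L = ρ/(1−ρ) = 0.2522/(1 − 0.2522) = 0.2522/0.7478 = 0.3373

Final: 0.3373


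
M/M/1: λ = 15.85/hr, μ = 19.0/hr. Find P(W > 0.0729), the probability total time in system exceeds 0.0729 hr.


W ~ Exponential(μ−λ) for M/M/1.
μ − λ = 19.0 − 15.85 = 3.1500
P(W > t) = e^{−(μ−λ)t} = e^{−0.2296} = 0.794824

Final: 0.794824


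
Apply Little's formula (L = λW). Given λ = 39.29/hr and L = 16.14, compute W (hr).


W = L/λ = 16.14/39.29 = 0.4108 hr

Final: 0.4108 hr


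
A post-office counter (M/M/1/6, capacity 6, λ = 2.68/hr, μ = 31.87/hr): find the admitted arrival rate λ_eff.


ρ = 0.08409; P_K = (1−ρ)ρ^6/(1−ρ^7) = 0.0000003239
λ_eff = λ(1 − P_K) = 2.68·(1 − 0.0000003239) = 2.68·1.000000 = 2.6800 /hr

Final: 2.6800 /hr


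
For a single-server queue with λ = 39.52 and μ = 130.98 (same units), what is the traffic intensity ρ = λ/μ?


ρ = λ/μ = 39.52/130.98 = 0.3017

Final: 0.3017


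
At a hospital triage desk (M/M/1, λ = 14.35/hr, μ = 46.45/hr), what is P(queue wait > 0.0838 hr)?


ρ = 14.35/46.45 = 0.3089
P(Wq > t) = ρ·e^{−(μ−λ)t} = 0.3089·e^{−2.6900}
= 0.3089·0.067882 = 0.020971

Final: 0.020971


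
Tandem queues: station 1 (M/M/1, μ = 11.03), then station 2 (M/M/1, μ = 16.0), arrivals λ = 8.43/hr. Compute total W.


Each node sees arrival rate λ = 8.43/hr (tandem ⇒ throughput preserved).
W₁ = 1/(μ₁−λ) = 1/(11.03−8.43) = 0.38462 hr
W₂ = 1/(μ₂−λ) = 1/(16.0−8.43) = 0.13210 hr
W_total = W₁ + W₂ = 0.38462 + 0.13210 = 0.51672 hr

Final: 0.51672 hr


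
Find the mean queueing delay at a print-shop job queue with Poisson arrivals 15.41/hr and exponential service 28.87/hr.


ρ = 15.41/28.87 = 0.5338
Wq = ρ/(μ−λ) = 0.5338/(28.87 − 15.41) = 0.5338/13.46 = 0.03966 hr

Final: 0.03966 hr


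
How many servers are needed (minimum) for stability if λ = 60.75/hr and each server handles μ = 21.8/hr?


Stability requires cμ > λ ⇔ c > λ/μ.
λ/μ = 60.75/21.8 = 2.7867
Minimum integer c = ⌊2.7867⌋ + 1 = 3
Check: 3·21.8 = 65.40 > 60.75, while 2·21.8 = 43.60 ≤ 60.75

Final: 3 servers


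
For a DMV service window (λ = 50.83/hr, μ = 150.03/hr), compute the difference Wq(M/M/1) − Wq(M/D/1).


ρ = 50.83/150.03 = 0.3388
Wq(M/M/1) = ρ/(μ−λ) = 0.3388/99.20 = 0.003415 hr
Wq(M/D/1) = ρ/(2(μ−λ)) = 0.001708 hr
Savings = 0.003415 − 0.001708 = 0.001708 hr

Final: 0.001708 hr


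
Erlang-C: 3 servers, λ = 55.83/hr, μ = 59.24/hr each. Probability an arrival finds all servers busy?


a = λ/μ = 0.9424; ρ = a/3 = 0.3141
P₀ = 0.386109 (from M/M/c formula)
C(c,a) = [a^c/(c!(1−ρ))]·P₀ = [0.83706/(6·0.6859)]·0.386109
= 0.20341·0.386109 = 0.078539

Final: 0.078539


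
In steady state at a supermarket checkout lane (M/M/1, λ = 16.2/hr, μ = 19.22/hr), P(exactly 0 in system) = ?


ρ = 16.2/19.22 = 0.8429
P_n = (1−ρ)·ρ^n = (1 − 0.8429)·0.8429^0 = 0.1571·1.000000 = 0.157128

Final: 0.157128


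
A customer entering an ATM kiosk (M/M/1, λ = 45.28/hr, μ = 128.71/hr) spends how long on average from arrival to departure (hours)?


W = 1/(μ−λ) = 1/(128.71 − 45.28) = 1/83.43 = 0.01199 hr

Final: 0.01199 hr


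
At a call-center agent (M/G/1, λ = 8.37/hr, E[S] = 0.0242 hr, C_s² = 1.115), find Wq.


ρ = λ·E[S] = 8.37·0.0242 = 0.2026
E[S²] = E[S]²(1+C_s²) = 0.0242²·(1+1.115) = 0.001239
Wq = λ·E[S²]/(2(1−ρ)) = 8.37·0.001239/(2·0.7974) = 0.006500 hr

Final: 0.006500 hr


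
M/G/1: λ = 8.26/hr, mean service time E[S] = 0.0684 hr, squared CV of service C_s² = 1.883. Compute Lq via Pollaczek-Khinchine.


ρ = λ·E[S] = 8.26·0.0684 = 0.5650
Lq = ρ²(1+C_s²)/(2(1−ρ)) = 0.3192·(1+1.883)/(2·0.4350)
= 0.3192·2.8830/0.8700 = 1.05775

Final: 1.05775


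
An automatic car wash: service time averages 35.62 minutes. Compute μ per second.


μ = 1/(service time) in consistent units.
1 second = 0.0166667 min, so μ = 0.0166667/35.62 = 0.0004679 per second

Final: 0.0004679 /sec


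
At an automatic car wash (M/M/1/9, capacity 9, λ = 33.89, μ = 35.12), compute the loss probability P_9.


ρ = λ/μ = 33.89/35.12 = 0.9650
P_K = (1−ρ)ρ^K/(1−ρ^(K+1)) = (0.03502·0.725527)/(1 − 0.700117)
= 0.025410/0.299883 = 0.084733

Final: 0.084733


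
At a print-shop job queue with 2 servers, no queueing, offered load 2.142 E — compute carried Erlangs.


B(2,2.142) = 0.422010 (Erlang-B)
Carried load = a(1 − B) = 2.142·(1 − 0.422010) = 2.142·0.577990 = 1.2381 E

Final: 1.2381 Erlangs


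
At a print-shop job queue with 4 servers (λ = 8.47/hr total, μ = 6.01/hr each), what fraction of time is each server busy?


ρ = λ/(cμ) = 8.47/(4·6.01) = 8.47/24.04 = 0.3523

Final: 0.3523


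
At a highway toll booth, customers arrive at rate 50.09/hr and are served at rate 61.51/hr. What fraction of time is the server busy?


ρ = λ/μ = 50.09/61.51 = 0.8143

Final: 0.8143


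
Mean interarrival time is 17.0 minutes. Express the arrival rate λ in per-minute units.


λ = 1/(interarrival time) in consistent units.
1 minute = 1 min, so λ = 1/17.0 = 0.05882 per minute

Final: 0.05882 /min


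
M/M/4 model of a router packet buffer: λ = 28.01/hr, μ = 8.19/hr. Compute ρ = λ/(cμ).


ρ = λ/(cμ) = 28.01/(4·8.19) = 28.01/32.76 = 0.8550

Final: 0.8550


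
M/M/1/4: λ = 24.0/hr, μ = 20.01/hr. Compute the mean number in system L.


ρ = 24.0/20.01 = 1.1994
L = ρ[1 − (K+1)ρ^K + Kρ^(K+1)] / [(1−ρ)(1−ρ^(K+1))]
Numerator: 1.1994·(1 − 5·2.069458 + 4·2.482109) = 0.697025
Denominator: (-0.1994)·(-1.482109) = 0.295533
L = 0.697025/0.295533 = 2.3585

Final: 2.3585


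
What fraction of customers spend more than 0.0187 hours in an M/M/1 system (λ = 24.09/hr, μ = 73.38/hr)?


W ~ Exponential(μ−λ) for M/M/1.
μ − λ = 73.38 − 24.09 = 49.2900
P(W > t) = e^{−(μ−λ)t} = e^{−0.9217} = 0.397833

Final: 0.397833


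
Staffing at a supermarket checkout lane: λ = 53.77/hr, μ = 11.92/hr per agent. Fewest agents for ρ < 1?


Stability requires cμ > λ ⇔ c > λ/μ.
λ/μ = 53.77/11.92 = 4.5109
Minimum integer c = ⌊4.5109⌋ + 1 = 5
Check: 5·11.92 = 59.60 > 53.77, while 4·11.92 = 47.68 ≤ 53.77

Final: 5 servers


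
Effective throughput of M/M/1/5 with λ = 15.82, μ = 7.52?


ρ = 2.1037; P_K = (1−ρ)ρ^5/(1−ρ^6) = 0.530776
λ_eff = λ(1 − P_K) = 15.82·(1 − 0.530776) = 15.82·0.469224 = 7.4231 /hr

Final: 7.4231 /hr


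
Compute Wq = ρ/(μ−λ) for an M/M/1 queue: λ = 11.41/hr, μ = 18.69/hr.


ρ = 11.41/18.69 = 0.6105
Wq = ρ/(μ−λ) = 0.6105/(18.69 − 11.41) = 0.6105/7.28 = 0.08386 hr

Final: 0.08386 hr


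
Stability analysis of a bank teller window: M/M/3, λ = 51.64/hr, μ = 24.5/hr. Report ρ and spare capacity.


Total capacity cμ = 3·24.5 = 73.50/hr
ρ = λ/(cμ) = 51.64/73.50 = 0.7026
Stable ⇔ ρ < 1: YES
Spare capacity = cμ − λ = 73.50 − 51.64 = 21.86/hr

Final: ρ = 0.7026; stable; margin = 21.86/hr


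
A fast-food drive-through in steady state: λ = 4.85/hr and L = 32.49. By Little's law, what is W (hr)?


W = L/λ = 32.49/4.85 = 6.6990 hr

Final: 6.6990 hr


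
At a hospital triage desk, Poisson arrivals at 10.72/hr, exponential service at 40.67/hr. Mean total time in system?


W = 1/(μ−λ) = 1/(40.67 − 10.72) = 1/29.95 = 0.03339 hr

Final: 0.03339 hr


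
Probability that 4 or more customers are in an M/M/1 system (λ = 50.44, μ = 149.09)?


ρ = 50.44/149.09 = 0.3383
P(N ≥ n) = ρ^n = 0.3383^4 = 0.013101

Final: 0.013101


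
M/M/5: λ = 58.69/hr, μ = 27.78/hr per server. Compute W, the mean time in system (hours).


a = 2.1127; ρ = 0.4225; P₀ = 0.119712
Lq = P₀·a^c·ρ/(c!(1−ρ)²) = 0.05320
Wq = Lq/λ = 0.05320/58.69 = 0.0009065 hr
W = Wq + 1/μ = 0.0009065 + 0.03600 = 0.03690 hr

Final: 0.03690 hr


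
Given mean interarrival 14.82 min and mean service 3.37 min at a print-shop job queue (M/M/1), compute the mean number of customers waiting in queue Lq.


λ = 60/14.82 = 4.0486 /hr
μ = 60/3.37 = 17.8042 /hr
ρ = λ/μ = 4.0486/17.8042 = 0.2274
Lq = ρ²/(1−ρ) = 0.05171/0.7726 = 0.06693

Final: 0.06693


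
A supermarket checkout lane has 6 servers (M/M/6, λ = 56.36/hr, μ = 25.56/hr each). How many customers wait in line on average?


a = λ/μ = 2.2050; ρ = a/6 = 0.3675
P₀ = 0.109955
Lq = P₀·a^c·ρ / (c!·(1−ρ)²) = 0.109955·114.93725·0.3675/(720·0.40005)
= 0.01612

Final: 0.01612


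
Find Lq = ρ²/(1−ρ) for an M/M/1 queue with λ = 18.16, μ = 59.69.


ρ = 18.16/59.69 = 0.3042
Lq = ρ²/(1−ρ) = 0.09256/0.6958 = 0.1330

Final: 0.1330


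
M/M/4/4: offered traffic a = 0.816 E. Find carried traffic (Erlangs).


B(4,0.816) = 0.008182 (Erlang-B)
Carried load = a(1 − B) = 0.816·(1 − 0.008182) = 0.816·0.991818 = 0.8093 E

Final: 0.8093 Erlangs


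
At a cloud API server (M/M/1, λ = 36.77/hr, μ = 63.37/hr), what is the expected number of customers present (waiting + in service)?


ρ = λ/μ = 36.77/63.37 = 0.5802
L = ρ/(1−ρ) = 0.5802/(1 − 0.5802) = 0.5802/0.4198 = 1.3823

Final: 1.3823


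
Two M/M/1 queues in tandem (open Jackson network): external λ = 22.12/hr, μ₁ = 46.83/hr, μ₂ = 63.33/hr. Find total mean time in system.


Each node sees arrival rate λ = 22.12/hr (tandem ⇒ throughput preserved).
W₁ = 1/(μ₁−λ) = 1/(46.83−22.12) = 0.04047 hr
W₂ = 1/(μ₂−λ) = 1/(63.33−22.12) = 0.02427 hr
W_total = W₁ + W₂ = 0.04047 + 0.02427 = 0.06474 hr

Final: 0.06474 hr


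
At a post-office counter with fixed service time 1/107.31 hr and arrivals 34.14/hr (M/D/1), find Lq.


ρ = 34.14/107.31 = 0.3181
M/D/1: Lq = ρ²/(2(1−ρ)) = 0.1012/(2·0.6819) = 0.07422

Final: 0.07422


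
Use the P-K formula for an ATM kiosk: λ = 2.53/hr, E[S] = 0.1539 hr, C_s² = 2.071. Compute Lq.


ρ = λ·E[S] = 2.53·0.1539 = 0.3894
Lq = ρ²(1+C_s²)/(2(1−ρ)) = 0.1516·(1+2.071)/(2·0.6106)
= 0.1516·3.0710/1.2213 = 0.38123

Final: 0.38123


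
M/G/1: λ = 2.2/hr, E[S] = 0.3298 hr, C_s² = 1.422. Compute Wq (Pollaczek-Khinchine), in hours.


ρ = λ·E[S] = 2.2·0.3298 = 0.7256
E[S²] = E[S]²(1+C_s²) = 0.3298²·(1+1.422) = 0.263436
Wq = λ·E[S²]/(2(1−ρ)) = 2.2·0.263436/(2·0.2744) = 1.05589 hr

Final: 1.05589 hr


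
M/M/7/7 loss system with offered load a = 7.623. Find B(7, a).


B(c,a) = (a^c/c!) / Σ_{k=0}^{c} a^k/k!
a^7/7! = 296.791119
Σ terms (k=0..7): 1.00000 + 7.62300 + 29.05506 + 73.82892 + 140.69946 + 214.51040 + 272.53546 + 296.79112 = 1036.043428
B = 296.791119/1036.043428 = 0.286466

Final: 0.286466


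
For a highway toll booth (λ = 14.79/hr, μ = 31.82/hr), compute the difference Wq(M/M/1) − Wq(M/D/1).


ρ = 14.79/31.82 = 0.4648
Wq(M/M/1) = ρ/(μ−λ) = 0.4648/17.03 = 0.02729 hr
Wq(M/D/1) = ρ/(2(μ−λ)) = 0.01365 hr
Savings = 0.02729 − 0.01365 = 0.01365 hr

Final: 0.01365 hr


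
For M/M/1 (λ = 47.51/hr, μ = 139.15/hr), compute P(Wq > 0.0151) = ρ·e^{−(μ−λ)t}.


ρ = 47.51/139.15 = 0.3414
P(Wq > t) = ρ·e^{−(μ−λ)t} = 0.3414·e^{−1.3838}
= 0.3414·0.250633 = 0.085574

Final: 0.085574


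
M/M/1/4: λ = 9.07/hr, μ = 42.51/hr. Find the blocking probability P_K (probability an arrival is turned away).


ρ = λ/μ = 9.07/42.51 = 0.2134
P_K = (1−ρ)ρ^K/(1−ρ^(K+1)) = (0.7866·0.002072)/(1 − 0.0004422)
= 0.001630/0.999558 = 0.001631

Final: 0.001631


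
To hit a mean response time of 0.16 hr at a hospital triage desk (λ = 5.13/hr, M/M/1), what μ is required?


W = 1/(μ−λ) ⇒ μ − λ = 1/W = 1/0.16 = 6.2500
μ = λ + 1/W = 5.13 + 6.2500 = 11.3800 per hr

Final: 11.3800 /hr


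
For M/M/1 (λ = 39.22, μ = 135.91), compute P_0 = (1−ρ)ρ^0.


ρ = 39.22/135.91 = 0.2886
P_n = (1−ρ)·ρ^n = (1 − 0.2886)·0.2886^0 = 0.7114·1.000000 = 0.711427

Final: 0.711427


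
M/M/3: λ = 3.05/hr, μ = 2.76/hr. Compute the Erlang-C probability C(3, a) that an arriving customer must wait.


a = λ/μ = 1.1051; ρ = a/3 = 0.3684
P₀ = 0.325548 (from M/M/c formula)
C(c,a) = [a^c/(c!(1−ρ))]·P₀ = [1.34950/(6·0.6316)]·0.325548
= 0.35608·0.325548 = 0.115922

Final: 0.115922


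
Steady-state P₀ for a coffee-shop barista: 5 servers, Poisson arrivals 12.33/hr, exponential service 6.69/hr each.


a = λ/μ = 12.33/6.69 = 1.8430; ρ = a/c = 0.3686
Σ_{k=0}^{4} a^k/k! (terms k=0..4) = 1.00000 + 1.84305 + 1.69842 + 1.04342 + 0.48077 = 6.06566
Tail: a^5/(5!(1−ρ)) = 21.26595/(120·0.6314) = 0.28068
P₀ = 1/(6.06566 + 0.28068) = 1/6.34633 = 0.157571

Final: 0.157571


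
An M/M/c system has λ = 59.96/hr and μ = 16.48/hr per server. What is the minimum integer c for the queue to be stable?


Stability requires cμ > λ ⇔ c > λ/μ.
λ/μ = 59.96/16.48 = 3.6383
Minimum integer c = ⌊3.6383⌋ + 1 = 4
Check: 4·16.48 = 65.92 > 59.96, while 3·16.48 = 49.44 ≤ 59.96

Final: 4 servers


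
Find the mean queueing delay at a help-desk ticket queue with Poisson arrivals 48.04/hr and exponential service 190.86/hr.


ρ = 48.04/190.86 = 0.2517
Wq = ρ/(μ−λ) = 0.2517/(190.86 − 48.04) = 0.2517/142.82 = 0.001762 hr

Final: 0.001762 hr


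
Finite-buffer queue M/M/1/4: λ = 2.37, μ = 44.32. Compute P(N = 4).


ρ = λ/μ = 2.37/44.32 = 0.05347
P_K = (1−ρ)ρ^K/(1−ρ^(K+1)) = (0.9465·0.000008177)/(1 − 0.0000004373)
= 0.000007740/1.000000 = 0.000007740

Final: 0.000007740


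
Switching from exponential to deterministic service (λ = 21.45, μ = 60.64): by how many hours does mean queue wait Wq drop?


ρ = 21.45/60.64 = 0.3537
Wq(M/M/1) = ρ/(μ−λ) = 0.3537/39.19 = 0.009026 hr
Wq(M/D/1) = ρ/(2(μ−λ)) = 0.004513 hr
Savings = 0.009026 − 0.004513 = 0.004513 hr

Final: 0.004513 hr


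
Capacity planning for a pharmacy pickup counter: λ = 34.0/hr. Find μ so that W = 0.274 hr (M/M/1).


W = 1/(μ−λ) ⇒ μ − λ = 1/W = 1/0.274 = 3.6496
μ = λ + 1/W = 34.0 + 3.6496 = 37.6496 per hr

Final: 37.6496 /hr


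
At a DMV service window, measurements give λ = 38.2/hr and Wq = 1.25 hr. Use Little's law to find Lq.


Lq = λWq = 38.2·1.25 = 47.7500

Final: 47.7500


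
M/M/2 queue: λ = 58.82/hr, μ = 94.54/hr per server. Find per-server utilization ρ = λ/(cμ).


ρ = λ/(cμ) = 58.82/(2·94.54) = 58.82/189.08 = 0.3111

Final: 0.3111


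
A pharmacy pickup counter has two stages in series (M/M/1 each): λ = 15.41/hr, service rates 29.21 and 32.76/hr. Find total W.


Each node sees arrival rate λ = 15.41/hr (tandem ⇒ throughput preserved).
W₁ = 1/(μ₁−λ) = 1/(29.21−15.41) = 0.07246 hr
W₂ = 1/(μ₂−λ) = 1/(32.76−15.41) = 0.05764 hr
W_total = W₁ + W₂ = 0.07246 + 0.05764 = 0.13010 hr

Final: 0.13010 hr


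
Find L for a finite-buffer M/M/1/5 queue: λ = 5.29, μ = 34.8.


ρ = 5.29/34.8 = 0.1520
L = ρ[1 − (K+1)ρ^K + Kρ^(K+1)] / [(1−ρ)(1−ρ^(K+1))]
Numerator: 0.1520·(1 − 6·0.00008117 + 5·0.00001234) = 0.151947
Denominator: (0.8480)·(0.999988) = 0.847978
L = 0.151947/0.847978 = 0.1792

Final: 0.1792


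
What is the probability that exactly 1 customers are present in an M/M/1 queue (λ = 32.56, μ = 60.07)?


ρ = 32.56/60.07 = 0.5420
P_n = (1−ρ)·ρ^n = (1 − 0.5420)·0.5420^1 = 0.4580·0.542034 = 0.248233

Final: 0.248233


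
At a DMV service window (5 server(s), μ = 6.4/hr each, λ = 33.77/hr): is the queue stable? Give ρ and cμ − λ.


Total capacity cμ = 5·6.4 = 32.00/hr
ρ = λ/(cμ) = 33.77/32.00 = 1.0553
Stable ⇔ ρ < 1: NO
Spare capacity = cμ − λ = 32.00 − 33.77 = -1.77/hr

Final: ρ = 1.0553; unstable; margin = -1.77/hr


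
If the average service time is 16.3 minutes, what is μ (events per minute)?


μ = 1/(service time) in consistent units.
1 minute = 1 min, so μ = 1/16.3 = 0.06135 per minute

Final: 0.06135 /min
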